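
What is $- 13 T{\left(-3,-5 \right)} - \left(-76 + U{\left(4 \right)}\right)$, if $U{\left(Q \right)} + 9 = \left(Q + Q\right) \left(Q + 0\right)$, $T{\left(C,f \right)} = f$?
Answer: $118$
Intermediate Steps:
$U{\left(Q \right)} = -9 + 2 Q^{2}$ ($U{\left(Q \right)} = -9 + \left(Q + Q\right) \left(Q + 0\right) = -9 + 2 Q Q = -9 + 2 Q^{2}$)
$- 13 T{\left(-3,-5 \right)} - \left(-76 + U{\left(4 \right)}\right) = \left(-13\right) \left(-5\right) + \left(76 - \left(-9 + 2 \cdot 4^{2}\right)\right) = 65 + \left(76 - \left(-9 + 2 \cdot 16\right)\right) = 65 + \left(76 - \left(-9 + 32\right)\right) = 65 + \left(76 - 23\right) = 65 + 53 = 118$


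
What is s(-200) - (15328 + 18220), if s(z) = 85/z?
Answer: -1341937/40 ≈ -33548.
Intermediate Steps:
s(-200) - (15328 + 18220) = 85/(-200) - (15328 + 18220) = 85*(-1/200) - 1*33548 = -17/40 - 33548 = -1341937/40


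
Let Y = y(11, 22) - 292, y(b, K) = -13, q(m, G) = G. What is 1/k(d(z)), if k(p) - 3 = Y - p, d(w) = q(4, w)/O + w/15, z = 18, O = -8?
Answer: -20/6019 ≈ -0.0033228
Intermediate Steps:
d(w) = -7*w/120 (d(w) = w/(-8) + w/15 = w*(-⅛) + w*(1/15) = -w/8 + w/15 = -7*w/120)
Y = -305 (Y = -13 - 292 = -305)
k(p) = -302 - p (k(p) = 3 + (-305 - p) = -302 - p)
1/k(d(z)) = 1/(-302 - (-7)*18/120) = 1/(-302 - 1*(-21/20)) = 1/(-302 + 21/20) = 1/(-6019/20) = -20/6019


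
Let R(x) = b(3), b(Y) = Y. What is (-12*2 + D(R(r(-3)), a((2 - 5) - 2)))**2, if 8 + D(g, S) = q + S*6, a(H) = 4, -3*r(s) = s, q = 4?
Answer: 16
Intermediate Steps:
r(s) = -s/3
R(x) = 3
D(g, S) = -4 + 6*S (D(g, S) = -8 + (4 + S*6) = -8 + (4 + 6*S) = -4 + 6*S)
(-12*2 + D(R(r(-3)), a((2 - 5) - 2)))**2 = (-12*2 + (-4 + 6*4))**2 = (-24 + (-4 + 24))**2 = (-24 + 20)**2 = (-4)**2 = 16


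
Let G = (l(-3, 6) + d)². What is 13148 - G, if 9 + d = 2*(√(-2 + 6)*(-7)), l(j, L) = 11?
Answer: 12472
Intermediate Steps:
d = -37 (d = -9 + 2*(√(-2 + 6)*(-7)) = -9 + 2*(√4*(-7)) = -9 + 2*(2*(-7)) = -9 + 2*(-14) = -9 - 28 = -37)
G = 676 (G = (11 - 37)² = (-26)² = 676)
13148 - G = 13148 - 1*676 = 13148 - 676 = 12472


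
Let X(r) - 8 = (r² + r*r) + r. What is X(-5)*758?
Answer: 40174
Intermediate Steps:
X(r) = 8 + r + 2*r² (X(r) = 8 + ((r² + r*r) + r) = 8 + ((r² + r²) + r) = 8 + (2*r² + r) = 8 + (r + 2*r²) = 8 + r + 2*r²)
X(-5)*758 = (8 - 5 + 2*(-5)²)*758 = (8 - 5 + 2*25)*758 = (8 - 5 + 50)*758 = 53*758 = 40174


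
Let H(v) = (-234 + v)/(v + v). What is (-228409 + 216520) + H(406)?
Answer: -2413424/203 ≈ -11889.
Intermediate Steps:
H(v) = (-234 + v)/(2*v) (H(v) = (-234 + v)/((2*v)) = (-234 + v)*(1/(2*v)) = (-234 + v)/(2*v))
(-228409 + 216520) + H(406) = (-228409 + 216520) + (½)*(-234 + 406)/406 = -11889 + (½)*(1/406)*172 = -11889 + 43/203 = -2413424/203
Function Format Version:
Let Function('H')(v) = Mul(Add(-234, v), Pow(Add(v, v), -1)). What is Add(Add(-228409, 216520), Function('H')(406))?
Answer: Rational(-2413424, 203) ≈ -11889.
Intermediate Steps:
Function('H')(v) = Mul(Rational(1, 2), Pow(v, -1), Add(-234, v)) (Function('H')(v) = Mul(Add(-234, v), Pow(Mul(2, v), -1)) = Mul(Add(-234, v), Mul(Rational(1, 2), Pow(v, -1))) = Mul(Rational(1, 2), Pow(v, -1), Add(-234, v)))
Add(Add(-228409, 216520), Function('H')(406)) = Add(Add(-228409, 216520), Mul(Rational(1, 2), Pow(406, -1), Add(-234, 406))) = Add(-11889, Mul(Rational(1, 2), Rational(1, 406), 172)) = Add(-11889, Rational(43, 203)) = Rational(-2413424, 203)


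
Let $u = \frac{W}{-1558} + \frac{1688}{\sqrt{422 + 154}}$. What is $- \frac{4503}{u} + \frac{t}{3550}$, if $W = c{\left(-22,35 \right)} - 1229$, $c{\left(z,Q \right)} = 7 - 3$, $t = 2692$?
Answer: $- \frac{36911036152}{590033075} \approx -62.558$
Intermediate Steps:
$c{\left(z,Q \right)} = 4$ ($c{\left(z,Q \right)} = 7 - 3 = 4$)
$W = -1225$ ($W = 4 - 1229 = -1225$)
$u = \frac{332413}{4674}$ ($u = - \frac{1225}{-1558} + \frac{1688}{\sqrt{422 + 154}} = \left(-1225\right) \left(- \frac{1}{1558}\right) + \frac{1688}{\sqrt{576}} = \frac{1225}{1558} + \frac{1688}{24} = \frac{1225}{1558} + 1688 \cdot \frac{1}{24} = \frac{1225}{1558} + \frac{211}{3} = \frac{332413}{4674} \approx 71.12$)
$- \frac{4503}{u} + \frac{t}{3550} = - \frac{4503}{\frac{332413}{4674}} + \frac{2692}{3550} = \left(-4503\right) \frac{4674}{332413} + 2692 \cdot \frac{1}{3550} = - \frac{21047022}{332413} + \frac{1346}{1775} = - \frac{36911036152}{590033075}$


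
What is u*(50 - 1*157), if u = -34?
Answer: 3638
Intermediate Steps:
u*(50 - 1*157) = -34*(50 - 1*157) = -34*(50 - 157) = -34*(-107) = 3638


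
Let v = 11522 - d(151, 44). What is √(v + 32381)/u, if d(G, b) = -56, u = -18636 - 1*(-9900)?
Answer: -√43959/8736 ≈ -0.024000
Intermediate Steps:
u = -8736 (u = -18636 + 9900 = -8736)
v = 11578 (v = 11522 - 1*(-56) = 11522 + 56 = 11578)
√(v + 32381)/u = √(11578 + 32381)/(-8736) = √43959*(-1/8736) = -√43959/8736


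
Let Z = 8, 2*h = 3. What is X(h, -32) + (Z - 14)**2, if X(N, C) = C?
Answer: 4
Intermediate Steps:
h = 3/2 (h = (1/2)*3 = 3/2 ≈ 1.5000)
X(h, -32) + (Z - 14)**2 = -32 + (8 - 14)**2 = -32 + (-6)**2 = -32 + 36 = 4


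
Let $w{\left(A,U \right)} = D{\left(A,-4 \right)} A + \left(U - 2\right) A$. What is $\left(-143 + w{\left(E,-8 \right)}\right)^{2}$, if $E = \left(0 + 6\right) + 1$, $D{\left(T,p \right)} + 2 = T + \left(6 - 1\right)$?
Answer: $20449$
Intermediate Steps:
$D{\left(T,p \right)} = 3 + T$ ($D{\left(T,p \right)} = -2 + \left(T + \left(6 - 1\right)\right) = -2 + \left(T + 5\right) = -2 + \left(5 + T\right) = 3 + T$)
$E = 7$ ($E = 6 + 1 = 7$)
$w{\left(A,U \right)} = A \left(-2 + U\right) + A \left(3 + A\right)$ ($w{\left(A,U \right)} = \left(3 + A\right) A + \left(U - 2\right) A = A \left(3 + A\right) + \left(-2 + U\right) A = A \left(3 + A\right) + A \left(-2 + U\right) = A \left(-2 + U\right) + A \left(3 + A\right)$)
$\left(-143 + w{\left(E,-8 \right)}\right)^{2} = \left(-143 + 7 \left(1 + 7 - 8\right)\right)^{2} = \left(-143 + 7 \cdot 0\right)^{2} = \left(-143 + 0\right)^{2} = \left(-143\right)^{2} = 20449$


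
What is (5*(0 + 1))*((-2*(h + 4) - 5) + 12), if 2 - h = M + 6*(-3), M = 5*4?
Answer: -5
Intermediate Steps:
M = 20
h = 0 (h = 2 - (20 + 6*(-3)) = 2 - (20 - 18) = 2 - 1*2 = 2 - 2 = 0)
(5*(0 + 1))*((-2*(h + 4) - 5) + 12) = (5*(0 + 1))*((-2*(0 + 4) - 5) + 12) = (5*1)*((-2*4 - 5) + 12) = 5*((-8 - 5) + 12) = 5*(-13 + 12) = 5*(-1) = -5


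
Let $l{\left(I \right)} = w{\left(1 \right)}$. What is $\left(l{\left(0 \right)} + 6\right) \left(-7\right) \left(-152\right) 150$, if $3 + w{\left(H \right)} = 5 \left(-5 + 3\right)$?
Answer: $-1117200$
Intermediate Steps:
$w{\left(H \right)} = -13$ ($w{\left(H \right)} = -3 + 5 \left(-5 + 3\right) = -3 + 5 \left(-2\right) = -3 - 10 = -13$)
$l{\left(I \right)} = -13$
$\left(l{\left(0 \right)} + 6\right) \left(-7\right) \left(-152\right) 150 = \left(-13 + 6\right) \left(-7\right) \left(-152\right) 150 = \left(-7\right) \left(-7\right) \left(-152\right) 150 = 49 \left(-152\right) 150 = \left(-7448\right) 150 = -1117200$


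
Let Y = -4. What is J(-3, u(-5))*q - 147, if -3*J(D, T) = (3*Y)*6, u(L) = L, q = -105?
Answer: -2667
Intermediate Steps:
J(D, T) = 24 (J(D, T) = -3*(-4)*6/3 = -(-4)*6 = -1/3*(-72) = 24)
J(-3, u(-5))*q - 147 = 24*(-105) - 147 = -2520 - 147 = -2667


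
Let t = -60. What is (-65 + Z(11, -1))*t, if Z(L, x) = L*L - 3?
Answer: -3180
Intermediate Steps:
Z(L, x) = -3 + L² (Z(L, x) = L² - 3 = -3 + L²)
(-65 + Z(11, -1))*t = (-65 + (-3 + 11²))*(-60) = (-65 + (-3 + 121))*(-60) = (-65 + 118)*(-60) = 53*(-60) = -3180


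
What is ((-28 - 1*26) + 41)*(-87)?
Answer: 1131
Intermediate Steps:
((-28 - 1*26) + 41)*(-87) = ((-28 - 26) + 41)*(-87) = (-54 + 41)*(-87) = -13*(-87) = 1131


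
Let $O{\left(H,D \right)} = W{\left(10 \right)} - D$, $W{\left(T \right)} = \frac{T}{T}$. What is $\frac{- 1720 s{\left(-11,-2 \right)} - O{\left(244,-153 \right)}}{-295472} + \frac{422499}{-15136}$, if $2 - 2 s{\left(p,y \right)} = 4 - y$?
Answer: $- \frac{709581599}{25410592} \approx -27.925$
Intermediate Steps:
$W{\left(T \right)} = 1$
$s{\left(p,y \right)} = -1 + \frac{y}{2}$ ($s{\left(p,y \right)} = 1 - \frac{4 - y}{2} = 1 + \left(-2 + \frac{y}{2}\right) = -1 + \frac{y}{2}$)
$O{\left(H,D \right)} = 1 - D$
$\frac{- 1720 s{\left(-11,-2 \right)} - O{\left(244,-153 \right)}}{-295472} + \frac{422499}{-15136} = \frac{- 1720 \left(-1 + \frac{1}{2} \left(-2\right)\right) - \left(1 - -153\right)}{-295472} + \frac{422499}{-15136} = \left(- 1720 \left(-1 - 1\right) - \left(1 + 153\right)\right) \left(- \frac{1}{295472}\right) + 422499 \left(- \frac{1}{15136}\right) = \left(\left(-1720\right) \left(-2\right) - 154\right) \left(- \frac{1}{295472}\right) - \frac{38409}{1376} = \left(3440 - 154\right) \left(- \frac{1}{295472}\right) - \frac{38409}{1376} = 3286 \left(- \frac{1}{295472}\right) - \frac{38409}{1376} = - \frac{1643}{147736} - \frac{38409}{1376} = - \frac{709581599}{25410592}$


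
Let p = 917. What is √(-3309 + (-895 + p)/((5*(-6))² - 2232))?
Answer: I*√163081570/222 ≈ 57.524*I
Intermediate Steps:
√(-3309 + (-895 + p)/((5*(-6))² - 2232)) = √(-3309 + (-895 + 917)/((5*(-6))² - 2232)) = √(-3309 + 22/((-30)² - 2232)) = √(-3309 + 22/(900 - 2232)) = √(-3309 + 22/(-1332)) = √(-3309 + 22*(-1/1332)) = √(-3309 - 11/666) = √(-2203805/666) = I*√163081570/222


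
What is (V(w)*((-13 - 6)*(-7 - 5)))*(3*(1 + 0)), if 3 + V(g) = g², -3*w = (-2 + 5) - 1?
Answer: -1748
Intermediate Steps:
w = -⅔ (w = -((-2 + 5) - 1)/3 = -(3 - 1)/3 = -⅓*2 = -⅔ ≈ -0.66667)
V(g) = -3 + g²
(V(w)*((-13 - 6)*(-7 - 5)))*(3*(1 + 0)) = ((-3 + (-⅔)²)*((-13 - 6)*(-7 - 5)))*(3*(1 + 0)) = ((-3 + 4/9)*(-19*(-12)))*(3*1) = -23/9*228*3 = -1748/3*3 = -1748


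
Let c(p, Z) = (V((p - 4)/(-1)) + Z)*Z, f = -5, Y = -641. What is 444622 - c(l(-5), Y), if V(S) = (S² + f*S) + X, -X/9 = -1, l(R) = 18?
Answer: 210016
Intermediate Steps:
X = 9 (X = -9*(-1) = 9)
V(S) = 9 + S² - 5*S (V(S) = (S² - 5*S) + 9 = 9 + S² - 5*S)
c(p, Z) = Z*(-11 + Z + (4 - p)² + 5*p) (c(p, Z) = ((9 + ((p - 4)/(-1))² - 5*(p - 4)/(-1)) + Z)*Z = ((9 + ((-4 + p)*(-1))² - 5*(-4 + p)*(-1)) + Z)*Z = ((9 + (4 - p)² - 5*(4 - p)) + Z)*Z = ((9 + (4 - p)² + (-20 + 5*p)) + Z)*Z = ((-11 + (4 - p)² + 5*p) + Z)*Z = (-11 + Z + (4 - p)² + 5*p)*Z = Z*(-11 + Z + (4 - p)² + 5*p))
444622 - c(l(-5), Y) = 444622 - (-641)*(5 - 641 + 18² - 3*18) = 444622 - (-641)*(5 - 641 + 324 - 54) = 444622 - (-641)*(-366) = 444622 - 1*234606 = 444622 - 234606 = 210016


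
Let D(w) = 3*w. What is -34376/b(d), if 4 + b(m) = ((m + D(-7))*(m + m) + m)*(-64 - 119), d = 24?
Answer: 8594/7687 ≈ 1.1180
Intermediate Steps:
b(m) = -4 - 183*m - 366*m*(-21 + m) (b(m) = -4 + ((m + 3*(-7))*(m + m) + m)*(-64 - 119) = -4 + ((m - 21)*(2*m) + m)*(-183) = -4 + ((-21 + m)*(2*m) + m)*(-183) = -4 + (2*m*(-21 + m) + m)*(-183) = -4 + (m + 2*m*(-21 + m))*(-183) = -4 + (-183*m - 366*m*(-21 + m)) = -4 - 183*m - 366*m*(-21 + m))
-34376/b(d) = -34376/(-4 - 366*24² + 7503*24) = -34376/(-4 - 366*576 + 180072) = -34376/(-4 - 210816 + 180072) = -34376/(-30748) = -34376*(-1/30748) = 8594/7687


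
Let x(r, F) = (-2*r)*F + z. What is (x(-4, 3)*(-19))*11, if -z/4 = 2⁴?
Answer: 8360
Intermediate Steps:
z = -64 (z = -4*2⁴ = -4*16 = -64)
x(r, F) = -64 - 2*F*r (x(r, F) = (-2*r)*F - 64 = -2*F*r - 64 = -64 - 2*F*r)
(x(-4, 3)*(-19))*11 = ((-64 - 2*3*(-4))*(-19))*11 = ((-64 + 24)*(-19))*11 = -40*(-19)*11 = 760*11 = 8360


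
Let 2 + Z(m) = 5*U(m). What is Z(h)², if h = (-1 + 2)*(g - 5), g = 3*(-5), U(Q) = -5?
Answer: 729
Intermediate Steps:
g = -15
h = -20 (h = (-1 + 2)*(-15 - 5) = 1*(-20) = -20)
Z(m) = -27 (Z(m) = -2 + 5*(-5) = -2 - 25 = -27)
Z(h)² = (-27)² = 729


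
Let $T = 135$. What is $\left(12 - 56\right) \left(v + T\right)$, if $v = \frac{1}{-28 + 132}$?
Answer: $- \frac{154451}{26} \approx -5940.4$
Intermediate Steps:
$v = \frac{1}{104} \approx 0.0096154$
$\left(12 - 56\right) \left(v + T\right) = \left(12 - 56\right) \left(\frac{1}{104} + 135\right) = \left(-44\right) \frac{14041}{104} = - \frac{154451}{26}$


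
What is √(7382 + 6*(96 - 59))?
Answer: 2*√1901 ≈ 87.201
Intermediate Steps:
√(7382 + 6*(96 - 59)) = √(7382 + 6*37) = √(7382 + 222) = √7604 = 2*√1901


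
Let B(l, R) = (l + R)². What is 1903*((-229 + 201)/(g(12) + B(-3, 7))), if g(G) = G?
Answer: -1903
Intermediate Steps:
B(l, R) = (R + l)²
1903*((-229 + 201)/(g(12) + B(-3, 7))) = 1903*((-229 + 201)/(12 + (7 - 3)²)) = 1903*(-28/(12 + 4²)) = 1903*(-28/(12 + 16)) = 1903*(-28/28) = 1903*(-28*1/28) = 1903*(-1) = -1903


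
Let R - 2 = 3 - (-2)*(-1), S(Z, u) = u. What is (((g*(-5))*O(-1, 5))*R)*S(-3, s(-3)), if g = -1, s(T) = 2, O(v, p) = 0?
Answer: 0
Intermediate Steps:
R = 3 (R = 2 + (3 - (-2)*(-1)) = 2 + (3 - 1*2) = 2 + (3 - 2) = 2 + 1 = 3)
(((g*(-5))*O(-1, 5))*R)*S(-3, s(-3)) = ((-1*(-5)*0)*3)*2 = ((5*0)*3)*2 = (0*3)*2 = 0*2 = 0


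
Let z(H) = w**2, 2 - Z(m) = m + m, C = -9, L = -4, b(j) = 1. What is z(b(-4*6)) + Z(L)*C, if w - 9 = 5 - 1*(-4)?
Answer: 234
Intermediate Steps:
w = 18 (w = 9 + (5 - 1*(-4)) = 9 + (5 + 4) = 9 + 9 = 18)
Z(m) = 2 - 2*m (Z(m) = 2 - (m + m) = 2 - 2*m)
z(H) = 324 (z(H) = 18**2 = 324)
z(b(-4*6)) + Z(L)*C = 324 + (2 - 2*(-4))*(-9) = 324 + (2 + 8)*(-9) = 324 + 10*(-9) = 324 - 90 = 234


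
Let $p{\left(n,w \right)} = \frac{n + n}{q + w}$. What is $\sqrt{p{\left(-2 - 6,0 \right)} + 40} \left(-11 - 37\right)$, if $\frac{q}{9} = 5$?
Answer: $- \frac{32 \sqrt{2230}}{5} \approx -302.23$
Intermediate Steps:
$q = 45$ ($q = 9 \cdot 5 = 45$)
$p{\left(n,w \right)} = \frac{2 n}{45 + w}$ ($p{\left(n,w \right)} = \frac{n + n}{45 + w} = \frac{2 n}{45 + w}$)
$\sqrt{p{\left(-2 - 6,0 \right)} + 40} \left(-11 - 37\right) = \sqrt{\frac{2 \left(-2 - 6\right)}{45 + 0} + 40} \left(-11 - 37\right) = \sqrt{\frac{2 \left(-2 - 6\right)}{45} + 40} \left(-48\right) = \sqrt{2 \left(-8\right) \frac{1}{45} + 40} \left(-48\right) = \sqrt{- \frac{16}{45} + 40} \left(-48\right) = \sqrt{\frac{1784}{45}} \left(-48\right) = \frac{2 \sqrt{2230}}{15} \left(-48\right) = - \frac{32 \sqrt{2230}}{5}$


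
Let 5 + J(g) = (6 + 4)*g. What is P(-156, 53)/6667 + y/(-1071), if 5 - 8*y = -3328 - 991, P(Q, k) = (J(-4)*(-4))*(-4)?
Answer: -8749267/14280714 ≈ -0.61266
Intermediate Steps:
J(g) = -5 + 10*g (J(g) = -5 + (6 + 4)*g = -5 + 10*g)
P(Q, k) = -720 (P(Q, k) = ((-5 + 10*(-4))*(-4))*(-4) = ((-5 - 40)*(-4))*(-4) = -45*(-4)*(-4) = 180*(-4) = -720)
y = 1081/2 (y = 5/8 - (-3328 - 991)/8 = 5/8 - ⅛*(-4319) = 5/8 + 4319/8 = 1081/2 ≈ 540.50)
P(-156, 53)/6667 + y/(-1071) = -720/6667 + (1081/2)/(-1071) = -720*1/6667 + (1081/2)*(-1/1071) = -720/6667 - 1081/2142 = -8749267/14280714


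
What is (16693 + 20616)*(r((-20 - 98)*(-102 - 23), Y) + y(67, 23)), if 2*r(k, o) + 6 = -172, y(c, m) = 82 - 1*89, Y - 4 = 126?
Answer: -3581664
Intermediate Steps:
Y = 130 (Y = 4 + 126 = 130)
y(c, m) = -7 (y(c, m) = 82 - 89 = -7)
r(k, o) = -89 (r(k, o) = -3 + (½)*(-172) = -3 - 86 = -89)
(16693 + 20616)*(r((-20 - 98)*(-102 - 23), Y) + y(67, 23)) = (16693 + 20616)*(-89 - 7) = 37309*(-96) = -3581664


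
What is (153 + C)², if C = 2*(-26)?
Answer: 10201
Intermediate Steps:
C = -52
(153 + C)² = (153 - 52)² = 101² = 10201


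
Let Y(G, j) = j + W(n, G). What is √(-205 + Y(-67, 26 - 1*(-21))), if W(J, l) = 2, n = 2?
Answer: 2*I*√39 ≈ 12.49*I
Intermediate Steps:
Y(G, j) = 2 + j (Y(G, j) = j + 2 = 2 + j)
√(-205 + Y(-67, 26 - 1*(-21))) = √(-205 + (2 + (26 - 1*(-21)))) = √(-205 + (2 + (26 + 21))) = √(-205 + (2 + 47)) = √(-205 + 49) = √(-156) = 2*I*√39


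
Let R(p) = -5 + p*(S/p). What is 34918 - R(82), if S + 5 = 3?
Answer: 34925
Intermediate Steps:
S = -2 (S = -5 + 3 = -2)
R(p) = -7 (R(p) = -5 + p*(-2/p) = -5 - 2 = -7)
34918 - R(82) = 34918 - 1*(-7) = 34918 + 7 = 34925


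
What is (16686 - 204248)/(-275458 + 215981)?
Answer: 187562/59477 ≈ 3.1535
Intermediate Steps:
(16686 - 204248)/(-275458 + 215981) = -187562/(-59477) = -187562*(-1/59477) = 187562/59477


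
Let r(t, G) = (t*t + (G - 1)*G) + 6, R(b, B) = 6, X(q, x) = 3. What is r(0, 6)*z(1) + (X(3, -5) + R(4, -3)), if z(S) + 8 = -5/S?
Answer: -459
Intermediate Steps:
r(t, G) = 6 + t² + G*(-1 + G) (r(t, G) = (t² + (-1 + G)*G) + 6 = (t² + G*(-1 + G)) + 6 = 6 + t² + G*(-1 + G))
z(S) = -8 - 5/S
r(0, 6)*z(1) + (X(3, -5) + R(4, -3)) = (6 + 6² + 0² - 1*6)*(-8 - 5/1) + (3 + 6) = (6 + 36 + 0 - 6)*(-8 - 5*1) + 9 = 36*(-8 - 5) + 9 = 36*(-13) + 9 = -468 + 9 = -459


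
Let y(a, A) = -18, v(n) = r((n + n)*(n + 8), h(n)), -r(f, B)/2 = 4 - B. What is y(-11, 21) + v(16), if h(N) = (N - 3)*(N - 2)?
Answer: 338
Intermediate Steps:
h(N) = (-3 + N)*(-2 + N)
r(f, B) = -8 + 2*B (r(f, B) = -2*(4 - B) = -8 + 2*B)
v(n) = 4 - 10*n + 2*n**2 (v(n) = -8 + 2*(6 + n**2 - 5*n) = -8 + (12 - 10*n + 2*n**2) = 4 - 10*n + 2*n**2)
y(-11, 21) + v(16) = -18 + (4 - 10*16 + 2*16**2) = -18 + (4 - 160 + 2*256) = -18 + (4 - 160 + 512) = -18 + 356 = 338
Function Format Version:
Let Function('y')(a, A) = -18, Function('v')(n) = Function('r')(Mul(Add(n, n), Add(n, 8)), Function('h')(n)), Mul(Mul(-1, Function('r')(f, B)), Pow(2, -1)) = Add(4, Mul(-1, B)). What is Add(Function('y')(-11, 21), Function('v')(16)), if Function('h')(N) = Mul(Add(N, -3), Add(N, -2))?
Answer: 338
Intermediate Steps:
Function('h')(N) = Mul(Add(-3, N), Add(-2, N))
Function('r')(f, B) = Add(-8, Mul(2, B)) (Function('r')(f, B) = Mul(-2, Add(4, Mul(-1, B))) = Add(-8, Mul(2, B)))
Function('v')(n) = Add(4, Mul(-10, n), Mul(2, Pow(n, 2))) (Function('v')(n) = Add(-8, Mul(2, Add(6, Pow(n, 2), Mul(-5, n)))) = Add(-8, Add(12, Mul(-10, n), Mul(2, Pow(n, 2)))) = Add(4, Mul(-10, n), Mul(2, Pow(n, 2))))
Add(Function('y')(-11, 21), Function('v')(16)) = Add(-18, Add(4, Mul(-10, 16), Mul(2, Pow(16, 2)))) = Add(-18, Add(4, -160, Mul(2, 256))) = Add(-18, Add(4, -160, 512)) = Add(-18, 356) = 338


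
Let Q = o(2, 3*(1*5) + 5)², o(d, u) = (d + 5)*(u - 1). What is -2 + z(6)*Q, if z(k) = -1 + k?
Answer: 88443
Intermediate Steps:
o(d, u) = (-1 + u)*(5 + d) (o(d, u) = (5 + d)*(-1 + u) = (-1 + u)*(5 + d))
Q = 17689 (Q = (-5 - 1*2 + 5*(3*(1*5) + 5) + 2*(3*(1*5) + 5))² = (-5 - 2 + 5*(3*5 + 5) + 2*(3*5 + 5))² = (-5 - 2 + 5*(15 + 5) + 2*(15 + 5))² = (-5 - 2 + 5*20 + 2*20)² = (-5 - 2 + 100 + 40)² = 133² = 17689)
-2 + z(6)*Q = -2 + (-1 + 6)*17689 = -2 + 5*17689 = -2 + 88445 = 88443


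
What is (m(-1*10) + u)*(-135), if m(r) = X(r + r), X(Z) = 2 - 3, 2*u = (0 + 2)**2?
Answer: -135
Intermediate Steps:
u = 2 (u = (0 + 2)**2/2 = (1/2)*2**2 = (1/2)*4 = 2)
X(Z) = -1
m(r) = -1
(m(-1*10) + u)*(-135) = (-1 + 2)*(-135) = 1*(-135) = -135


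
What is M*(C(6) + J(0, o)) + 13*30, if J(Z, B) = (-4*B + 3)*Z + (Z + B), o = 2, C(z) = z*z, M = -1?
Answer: 352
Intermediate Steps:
C(z) = z²
J(Z, B) = B + Z + Z*(3 - 4*B) (J(Z, B) = (3 - 4*B)*Z + (B + Z) = Z*(3 - 4*B) + (B + Z) = B + Z + Z*(3 - 4*B))
M*(C(6) + J(0, o)) + 13*30 = -(6² + (2 + 4*0 - 4*2*0)) + 13*30 = -(36 + (2 + 0 + 0)) + 390 = -(36 + 2) + 390 = -1*38 + 390 = -38 + 390 = 352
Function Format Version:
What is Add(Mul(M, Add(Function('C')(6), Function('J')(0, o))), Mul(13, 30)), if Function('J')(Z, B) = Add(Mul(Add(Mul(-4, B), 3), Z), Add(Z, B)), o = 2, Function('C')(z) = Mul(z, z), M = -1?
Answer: 352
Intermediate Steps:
Function('C')(z) = Pow(z, 2)
Function('J')(Z, B) = Add(B, Z, Mul(Z, Add(3, Mul(-4, B)))) (Function('J')(Z, B) = Add(Mul(Add(3, Mul(-4, B)), Z), Add(B, Z)) = Add(Mul(Z, Add(3, Mul(-4, B))), Add(B, Z)) = Add(B, Z, Mul(Z, Add(3, Mul(-4, B)))))
Add(Mul(M, Add(Function('C')(6), Function('J')(0, o))), Mul(13, 30)) = Add(Mul(-1, Add(Pow(6, 2), Add(2, Mul(4, 0), Mul(-4, 2, 0)))), Mul(13, 30)) = Add(Mul(-1, Add(36, Add(2, 0, 0))), 390) = Add(Mul(-1, Add(36, 2)), 390) = Add(Mul(-1, 38), 390) = Add(-38, 390) = 352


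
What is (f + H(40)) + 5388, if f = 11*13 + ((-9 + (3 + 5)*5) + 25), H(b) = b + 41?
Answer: 5668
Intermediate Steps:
H(b) = 41 + b
f = 199 (f = 143 + ((-9 + 8*5) + 25) = 143 + ((-9 + 40) + 25) = 143 + (31 + 25) = 143 + 56 = 199)
(f + H(40)) + 5388 = (199 + (41 + 40)) + 5388 = (199 + 81) + 5388 = 280 + 5388 = 5668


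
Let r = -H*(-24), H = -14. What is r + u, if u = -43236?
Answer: -43572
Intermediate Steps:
r = -336 (r = -1*(-14)*(-24) = 14*(-24) = -336)
r + u = -336 - 43236 = -43572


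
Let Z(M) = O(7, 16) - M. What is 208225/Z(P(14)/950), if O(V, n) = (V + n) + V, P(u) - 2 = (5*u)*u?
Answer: 98906875/13759 ≈ 7188.5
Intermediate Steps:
P(u) = 2 + 5*u² (P(u) = 2 + (5*u)*u = 2 + 5*u²)
O(V, n) = n + 2*V
Z(M) = 30 - M (Z(M) = (16 + 2*7) - M = (16 + 14) - M = 30 - M)
208225/Z(P(14)/950) = 208225/(30 - (2 + 5*14²)/950) = 208225/(30 - (2 + 5*196)/950) = 208225/(30 - (2 + 980)/950) = 208225/(30 - 982/950) = 208225/(30 - 1*491/475) = 208225/(30 - 491/475) = 208225/(13759/475) = 208225*(475/13759) = 98906875/13759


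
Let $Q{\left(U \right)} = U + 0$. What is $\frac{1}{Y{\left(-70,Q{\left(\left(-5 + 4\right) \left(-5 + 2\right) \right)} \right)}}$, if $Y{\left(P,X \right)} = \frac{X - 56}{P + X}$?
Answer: $\frac{67}{53} \approx 1.2642$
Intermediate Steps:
$Q{\left(U \right)} = U$
$Y{\left(P,X \right)} = \frac{-56 + X}{P + X}$
$\frac{1}{Y{\left(-70,Q{\left(\left(-5 + 4\right) \left(-5 + 2\right) \right)} \right)}} = \frac{1}{\frac{1}{-70 + \left(-5 + 4\right) \left(-5 + 2\right)} \left(-56 + \left(-5 + 4\right) \left(-5 + 2\right)\right)} = \frac{1}{\frac{1}{-70 - -3} \left(-56 - -3\right)} = \frac{1}{\frac{1}{-70 + 3} \left(-56 + 3\right)} = \frac{1}{\frac{1}{-67} \left(-53\right)} = \frac{1}{\left(- \frac{1}{67}\right) \left(-53\right)} = \frac{1}{\frac{53}{67}} = \frac{67}{53}$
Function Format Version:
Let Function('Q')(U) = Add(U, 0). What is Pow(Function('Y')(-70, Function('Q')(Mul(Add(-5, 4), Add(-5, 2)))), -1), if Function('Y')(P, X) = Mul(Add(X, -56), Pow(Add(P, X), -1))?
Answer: Rational(67, 53) ≈ 1.2642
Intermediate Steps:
Function('Q')(U) = U
Function('Y')(P, X) = Mul(Pow(Add(P, X), -1), Add(-56, X)) (Function('Y')(P, X) = Mul(Add(-56, X), Pow(Add(P, X), -1)) = Mul(Pow(Add(P, X), -1), Add(-56, X)))
Pow(Function('Y')(-70, Function('Q')(Mul(Add(-5, 4), Add(-5, 2)))), -1) = Pow(Mul(Pow(Add(-70, Mul(Add(-5, 4), Add(-5, 2))), -1), Add(-56, Mul(Add(-5, 4), Add(-5, 2)))), -1) = Pow(Mul(Pow(Add(-70, Mul(-1, -3)), -1), Add(-56, Mul(-1, -3))), -1) = Pow(Mul(Pow(Add(-70, 3), -1), Add(-56, 3)), -1) = Pow(Mul(Pow(-67, -1), -53), -1) = Pow(Mul(Rational(-1, 67), -53), -1) = Pow(Rational(53, 67), -1) = Rational(67, 53)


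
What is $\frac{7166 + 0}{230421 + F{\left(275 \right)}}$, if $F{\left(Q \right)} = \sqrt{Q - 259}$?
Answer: $\frac{7166}{230425} \approx 0.031099$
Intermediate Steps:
$F{\left(Q \right)} = \sqrt{-259 + Q}$ ($F{\left(Q \right)} = \sqrt{Q - 259} = \sqrt{-259 + Q}$)
$\frac{7166 + 0}{230421 + F{\left(275 \right)}} = \frac{7166 + 0}{230421 + \sqrt{-259 + 275}} = \frac{7166}{230421 + \sqrt{16}} = \frac{7166}{230421 + 4} = \frac{7166}{230425}$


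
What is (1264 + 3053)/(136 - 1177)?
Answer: -1439/347 ≈ -4.1470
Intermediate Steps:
(1264 + 3053)/(136 - 1177) = 4317/(-1041) = 4317*(-1/1041) = -1439/347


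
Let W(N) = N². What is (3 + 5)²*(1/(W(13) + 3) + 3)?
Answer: 8272/43 ≈ 192.37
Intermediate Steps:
(3 + 5)²*(1/(W(13) + 3) + 3) = (3 + 5)²*(1/(13² + 3) + 3) = 8²*(1/(169 + 3) + 3) = 64*(1/172 + 3) = 64*(517/172) = 8272/43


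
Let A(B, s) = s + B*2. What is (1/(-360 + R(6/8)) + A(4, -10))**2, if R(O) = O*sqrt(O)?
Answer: 10220423485612/2548023091227 + 29532064*sqrt(3)/2548023091227 ≈ 4.0111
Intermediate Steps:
A(B, s) = s + 2*B
R(O) = O**(3/2)
(1/(-360 + R(6/8)) + A(4, -10))**2 = (1/(-360 + (6/8)**(3/2)) + (-10 + 2*4))**2 = (1/(-360 + (6*(1/8))**(3/2)) + (-10 + 8))**2 = (1/(-360 + (3/4)**(3/2)) - 2)**2 = (1/(-360 + 3*sqrt(3)/8) - 2)**2 = (-2 + 1/(-360 + 3*sqrt(3)/8))**2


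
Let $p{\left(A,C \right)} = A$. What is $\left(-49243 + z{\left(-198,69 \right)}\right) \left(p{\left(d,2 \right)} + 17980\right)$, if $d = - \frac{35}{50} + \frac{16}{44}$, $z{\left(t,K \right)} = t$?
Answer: $- \frac{97782580483}{110} \approx -8.8893 \cdot 10^{8}$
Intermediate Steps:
$d = - \frac{37}{110}$ ($d = \left(-35\right) \frac{1}{50} + 16 \cdot \frac{1}{44} = - \frac{7}{10} + \frac{4}{11} = - \frac{37}{110} \approx -0.33636$)
$\left(-49243 + z{\left(-198,69 \right)}\right) \left(p{\left(d,2 \right)} + 17980\right) = \left(-49243 - 198\right) \left(- \frac{37}{110} + 17980\right) = \left(-49441\right) \frac{1977763}{110} = - \frac{97782580483}{110}$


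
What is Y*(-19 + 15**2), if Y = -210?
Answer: -43260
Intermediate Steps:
Y*(-19 + 15**2) = -210*(-19 + 15**2) = -210*(-19 + 225) = -210*206 = -43260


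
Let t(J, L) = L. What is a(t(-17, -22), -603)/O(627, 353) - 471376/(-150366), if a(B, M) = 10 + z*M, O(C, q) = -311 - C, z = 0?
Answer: 110161757/35260827 ≈ 3.1242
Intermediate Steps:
a(B, M) = 10 (a(B, M) = 10 + 0*M = 10 + 0 = 10)
a(t(-17, -22), -603)/O(627, 353) - 471376/(-150366) = 10/(-311 - 1*627) - 471376/(-150366) = 10/(-311 - 627) - 471376*(-1/150366) = 10/(-938) + 235688/75183 = 10*(-1/938) + 235688/75183 = -5/469 + 235688/75183 = 110161757/35260827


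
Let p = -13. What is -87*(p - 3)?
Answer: 1392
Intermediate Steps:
-87*(p - 3) = -87*(-13 - 3) = -87*(-16) = 1392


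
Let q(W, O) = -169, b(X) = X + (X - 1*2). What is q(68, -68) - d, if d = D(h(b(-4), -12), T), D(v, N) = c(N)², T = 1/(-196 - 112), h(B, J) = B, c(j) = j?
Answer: -16032017/94864 ≈ -169.00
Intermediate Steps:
b(X) = -2 + 2*X (b(X) = X + (X - 2) = X + (-2 + X) = -2 + 2*X)
T = -1/308 (T = 1/(-308) = -1/308 ≈ -0.0032468)
D(v, N) = N²
d = 1/94864 (d = (-1/308)² = 1/94864 ≈ 1.0541e-5)
q(68, -68) - d = -169 - 1*1/94864 = -169 - 1/94864 = -16032017/94864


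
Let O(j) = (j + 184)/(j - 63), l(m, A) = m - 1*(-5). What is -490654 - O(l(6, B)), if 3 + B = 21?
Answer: -1962601/4 ≈ -4.9065e+5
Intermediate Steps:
B = 18 (B = -3 + 21 = 18)
l(m, A) = 5 + m (l(m, A) = m + 5 = 5 + m)
O(j) = (184 + j)/(-63 + j)
-490654 - O(l(6, B)) = -490654 - (184 + (5 + 6))/(-63 + (5 + 6)) = -490654 - (184 + 11)/(-63 + 11) = -490654 - 195/(-52) = -490654 - (-1)*195/52 = -490654 - 1*(-15/4) = -490654 + 15/4 = -1962601/4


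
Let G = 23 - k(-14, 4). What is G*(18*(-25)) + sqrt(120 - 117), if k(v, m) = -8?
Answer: -13950 + sqrt(3) ≈ -13948.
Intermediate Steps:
G = 31 (G = 23 - 1*(-8) = 23 + 8 = 31)
G*(18*(-25)) + sqrt(120 - 117) = 31*(18*(-25)) + sqrt(120 - 117) = 31*(-450) + sqrt(3) = -13950 + sqrt(3)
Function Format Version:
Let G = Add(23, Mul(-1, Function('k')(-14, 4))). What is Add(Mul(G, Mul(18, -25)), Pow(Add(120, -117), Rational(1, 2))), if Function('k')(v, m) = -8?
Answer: Add(-13950, Pow(3, Rational(1, 2))) ≈ -13948.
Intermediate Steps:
G = 31 (G = Add(23, Mul(-1, -8)) = Add(23, 8) = 31)
Add(Mul(G, Mul(18, -25)), Pow(Add(120, -117), Rational(1, 2))) = Add(Mul(31, Mul(18, -25)), Pow(Add(120, -117), Rational(1, 2))) = Add(Mul(31, -450), Pow(3, Rational(1, 2))) = Add(-13950, Pow(3, Rational(1, 2)))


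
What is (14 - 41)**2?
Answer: 729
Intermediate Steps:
(14 - 41)**2 = (-27)**2 = 729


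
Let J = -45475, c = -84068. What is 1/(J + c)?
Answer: -1/129543 ≈ -7.7194e-6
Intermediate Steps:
1/(J + c) = 1/(-45475 - 84068) = 1/(-129543) = -1/129543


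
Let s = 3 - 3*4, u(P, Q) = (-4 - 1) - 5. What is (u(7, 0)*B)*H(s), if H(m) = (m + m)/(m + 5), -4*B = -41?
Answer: -1845/4 ≈ -461.25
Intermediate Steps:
u(P, Q) = -10 (u(P, Q) = -5 - 5 = -10)
s = -9 (s = 3 - 12 = -9)
B = 41/4 (B = -¼*(-41) = 41/4 ≈ 10.250)
H(m) = 2*m/(5 + m) (H(m) = (2*m)/(5 + m) = 2*m/(5 + m))
(u(7, 0)*B)*H(s) = (-10*41/4)*(2*(-9)/(5 - 9)) = -205*(-9)/(-4) = -205*(-9)*(-1)/4 = -205/2*9/2 = -1845/4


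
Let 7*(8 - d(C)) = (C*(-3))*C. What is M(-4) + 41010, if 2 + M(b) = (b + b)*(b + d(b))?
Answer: 286448/7 ≈ 40921.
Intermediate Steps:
d(C) = 8 + 3*C²/7 (d(C) = 8 - C*(-3)*C/7 = 8 - (-3*C)*C/7 = 8 - (-3)*C²/7 = 8 + 3*C²/7)
M(b) = -2 + 2*b*(8 + b + 3*b²/7) (M(b) = -2 + (b + b)*(b + (8 + 3*b²/7)) = -2 + (2*b)*(8 + b + 3*b²/7) = -2 + 2*b*(8 + b + 3*b²/7))
M(-4) + 41010 = (-2 + 2*(-4)² + 16*(-4) + (6/7)*(-4)³) + 41010 = (-2 + 2*16 - 64 + (6/7)*(-64)) + 41010 = (-2 + 32 - 64 - 384/7) + 41010 = -622/7 + 41010 = 286448/7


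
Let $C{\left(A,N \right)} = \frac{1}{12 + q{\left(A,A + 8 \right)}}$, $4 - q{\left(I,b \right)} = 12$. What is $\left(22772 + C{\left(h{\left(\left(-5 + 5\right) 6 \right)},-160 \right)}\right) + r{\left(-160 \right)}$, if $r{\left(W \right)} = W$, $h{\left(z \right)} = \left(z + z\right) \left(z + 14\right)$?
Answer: $\frac{90449}{4} \approx 22612.0$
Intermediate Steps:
$q{\left(I,b \right)} = -8$ ($q{\left(I,b \right)} = 4 - 12 = -8$)
$h{\left(z \right)} = 2 z \left(14 + z\right)$
$C{\left(A,N \right)} = \frac{1}{4}$ ($C{\left(A,N \right)} = \frac{1}{12 - 8} = \frac{1}{4}$)
$\left(22772 + C{\left(h{\left(\left(-5 + 5\right) 6 \right)},-160 \right)}\right) + r{\left(-160 \right)} = \left(22772 + \frac{1}{4}\right) - 160 = \frac{91089}{4} - 160 = \frac{90449}{4}$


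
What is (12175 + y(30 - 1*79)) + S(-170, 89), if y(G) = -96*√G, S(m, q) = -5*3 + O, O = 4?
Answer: 12164 - 672*I ≈ 12164.0 - 672.0*I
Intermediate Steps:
S(m, q) = -11 (S(m, q) = -5*3 + 4 = -15 + 4 = -11)
(12175 + y(30 - 1*79)) + S(-170, 89) = (12175 - 96*√(30 - 1*79)) - 11 = (12175 - 96*√(30 - 79)) - 11 = (12175 - 672*I) - 11 = 12164 - 672*I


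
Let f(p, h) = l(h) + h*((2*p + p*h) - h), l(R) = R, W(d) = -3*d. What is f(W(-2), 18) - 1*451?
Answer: 1403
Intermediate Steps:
f(p, h) = h + h*(-h + 2*p + h*p) (f(p, h) = h + h*((2*p + p*h) - h) = h + h*((2*p + h*p) - h) = h + h*(-h + 2*p + h*p))
f(W(-2), 18) - 1*451 = 18*(1 - 1*18 + 2*(-3*(-2)) + 18*(-3*(-2))) - 1*451 = 18*(1 - 18 + 2*6 + 18*6) - 451 = 18*(1 - 18 + 12 + 108) - 451 = 18*103 - 451 = 1854 - 451 = 1403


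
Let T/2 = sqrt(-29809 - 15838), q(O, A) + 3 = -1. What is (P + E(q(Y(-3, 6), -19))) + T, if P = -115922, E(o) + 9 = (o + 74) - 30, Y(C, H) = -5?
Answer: -115891 + 2*I*sqrt(45647) ≈ -1.1589e+5 + 427.3*I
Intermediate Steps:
q(O, A) = -4 (q(O, A) = -3 - 1 = -4)
T = 2*I*sqrt(45647) (T = 2*sqrt(-29809 - 15838) = 2*sqrt(-45647) = 2*(I*sqrt(45647)) = 2*I*sqrt(45647) ≈ 427.3*I)
E(o) = 35 + o (E(o) = -9 + ((o + 74) - 30) = -9 + ((74 + o) - 30) = -9 + (44 + o) = 35 + o)
(P + E(q(Y(-3, 6), -19))) + T = (-115922 + (35 - 4)) + 2*I*sqrt(45647) = (-115922 + 31) + 2*I*sqrt(45647) = -115891 + 2*I*sqrt(45647)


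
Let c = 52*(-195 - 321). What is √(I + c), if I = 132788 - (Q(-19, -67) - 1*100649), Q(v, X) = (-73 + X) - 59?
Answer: 2*√51701 ≈ 454.76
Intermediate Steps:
Q(v, X) = -132 + X
I = 233636 (I = 132788 - ((-132 - 67) - 1*100649) = 132788 - (-199 - 100649) = 132788 - 1*(-100848) = 132788 + 100848 = 233636)
c = -26832 (c = 52*(-516) = -26832)
√(I + c) = √(233636 - 26832) = √206804 = 2*√51701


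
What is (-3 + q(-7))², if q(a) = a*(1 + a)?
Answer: 1521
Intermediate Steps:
(-3 + q(-7))² = (-3 - 7*(1 - 7))² = (-3 - 7*(-6))² = (-3 + 42)² = 39² = 1521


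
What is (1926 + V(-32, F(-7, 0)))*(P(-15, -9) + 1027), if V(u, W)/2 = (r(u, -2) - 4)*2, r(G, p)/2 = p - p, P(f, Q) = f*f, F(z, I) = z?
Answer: 2391320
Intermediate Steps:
P(f, Q) = f²
r(G, p) = 0 (r(G, p) = 2*(p - p) = 2*0 = 0)
V(u, W) = -16 (V(u, W) = 2*((0 - 4)*2) = 2*(-4*2) = 2*(-8) = -16)
(1926 + V(-32, F(-7, 0)))*(P(-15, -9) + 1027) = (1926 - 16)*((-15)² + 1027) = 1910*(225 + 1027) = 1910*1252 = 2391320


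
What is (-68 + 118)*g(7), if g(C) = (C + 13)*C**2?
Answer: 49000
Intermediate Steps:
g(C) = C**2*(13 + C) (g(C) = (13 + C)*C**2 = C**2*(13 + C))
(-68 + 118)*g(7) = (-68 + 118)*(7**2*(13 + 7)) = 50*(49*20) = 50*980 = 49000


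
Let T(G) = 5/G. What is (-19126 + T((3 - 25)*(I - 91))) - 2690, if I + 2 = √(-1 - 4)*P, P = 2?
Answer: -4160703423/190718 + 5*I*√5/95359 ≈ -21816.0 + 0.00011724*I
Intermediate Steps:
I = -2 + 2*I*√5 (I = -2 + √(-1 - 4)*2 = -2 + √(-5)*2 = -2 + (I*√5)*2 = -2 + 2*I*√5 ≈ -2.0 + 4.4721*I)
(-19126 + T((3 - 25)*(I - 91))) - 2690 = (-19126 + 5/(((3 - 25)*((-2 + 2*I*√5) - 91)))) - 2690 = (-19126 + 5/((-22*(-93 + 2*I*√5)))) - 2690 = (-19126 + 5/(2046 - 44*I*√5)) - 2690 = -21816 + 5/(2046 - 44*I*√5)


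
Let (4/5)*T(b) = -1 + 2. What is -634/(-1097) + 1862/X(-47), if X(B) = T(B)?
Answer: 8173626/5485 ≈ 1490.2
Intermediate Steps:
T(b) = 5/4 (T(b) = 5*(-1 + 2)/4 = (5/4)*1 = 5/4)
X(B) = 5/4
-634/(-1097) + 1862/X(-47) = -634/(-1097) + 1862/(5/4) = -634*(-1/1097) + 1862*(⅘) = 634/1097 + 7448/5 = 8173626/5485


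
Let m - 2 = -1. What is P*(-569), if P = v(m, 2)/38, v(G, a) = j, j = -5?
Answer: 2845/38 ≈ 74.868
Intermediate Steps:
m = 1 (m = 2 - 1 = 1)
v(G, a) = -5
P = -5/38 ≈ -0.13158
P*(-569) = -5/38*(-569) = 2845/38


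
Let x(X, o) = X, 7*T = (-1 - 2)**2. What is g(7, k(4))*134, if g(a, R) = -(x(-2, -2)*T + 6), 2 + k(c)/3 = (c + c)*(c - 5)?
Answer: -3216/7 ≈ -459.43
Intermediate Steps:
T = 9/7 (T = (-1 - 2)**2/7 = (1/7)*(-3)**2 = (1/7)*9 = 9/7 ≈ 1.2857)
k(c) = -6 + 6*c*(-5 + c) (k(c) = -6 + 3*((c + c)*(c - 5)) = -6 + 3*((2*c)*(-5 + c)) = -6 + 3*(2*c*(-5 + c)) = -6 + 6*c*(-5 + c))
g(a, R) = -24/7 (g(a, R) = -(-2*9/7 + 6) = -(-18/7 + 6) = -1*24/7 = -24/7)
g(7, k(4))*134 = -24/7*134 = -3216/7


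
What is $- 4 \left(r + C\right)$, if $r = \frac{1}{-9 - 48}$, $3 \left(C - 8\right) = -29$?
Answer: $\frac{128}{19} \approx 6.7368$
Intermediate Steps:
$C = - \frac{5}{3}$ ($C = 8 + \frac{1}{3} \left(-29\right) = 8 - \frac{29}{3} = - \frac{5}{3} \approx -1.6667$)
$r = - \frac{1}{57}$ ($r = \frac{1}{-57} = - \frac{1}{57} \approx -0.017544$)
$- 4 \left(r + C\right) = - 4 \left(- \frac{1}{57} - \frac{5}{3}\right) = \left(-4\right) \left(- \frac{32}{19}\right) = \frac{128}{19}$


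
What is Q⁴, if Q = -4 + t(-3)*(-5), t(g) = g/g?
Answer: 6561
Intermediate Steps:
t(g) = 1
Q = -9 (Q = -4 + 1*(-5) = -4 - 5 = -9)
Q⁴ = (-9)⁴ = 6561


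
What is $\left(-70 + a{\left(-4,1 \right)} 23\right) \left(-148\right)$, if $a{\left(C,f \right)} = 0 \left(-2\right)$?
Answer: $10360$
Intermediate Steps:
$a{\left(C,f \right)} = 0$
$\left(-70 + a{\left(-4,1 \right)} 23\right) \left(-148\right) = \left(-70 + 0 \cdot 23\right) \left(-148\right) = \left(-70 + 0\right) \left(-148\right) = \left(-70\right) \left(-148\right) = 10360$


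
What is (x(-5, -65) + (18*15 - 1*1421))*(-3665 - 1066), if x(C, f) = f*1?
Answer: 5752896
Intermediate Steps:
x(C, f) = f
(x(-5, -65) + (18*15 - 1*1421))*(-3665 - 1066) = (-65 + (18*15 - 1*1421))*(-3665 - 1066) = (-65 + (270 - 1421))*(-4731) = (-65 - 1151)*(-4731) = -1216*(-4731) = 5752896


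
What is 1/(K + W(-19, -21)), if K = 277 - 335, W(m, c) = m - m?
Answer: -1/58 ≈ -0.017241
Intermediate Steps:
W(m, c) = 0
K = -58
1/(K + W(-19, -21)) = 1/(-58 + 0) = 1/(-58) = -1/58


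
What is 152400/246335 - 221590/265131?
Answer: -2835881650/13062208977 ≈ -0.21711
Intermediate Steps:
152400/246335 - 221590/265131 = 152400*(1/246335) - 221590*1/265131 = 30480/49267 - 221590/265131 = -2835881650/13062208977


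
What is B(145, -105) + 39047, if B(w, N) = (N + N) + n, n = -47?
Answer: 38790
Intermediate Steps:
B(w, N) = -47 + 2*N (B(w, N) = (N + N) - 47 = 2*N - 47 = -47 + 2*N)
B(145, -105) + 39047 = (-47 + 2*(-105)) + 39047 = (-47 - 210) + 39047 = -257 + 39047 = 38790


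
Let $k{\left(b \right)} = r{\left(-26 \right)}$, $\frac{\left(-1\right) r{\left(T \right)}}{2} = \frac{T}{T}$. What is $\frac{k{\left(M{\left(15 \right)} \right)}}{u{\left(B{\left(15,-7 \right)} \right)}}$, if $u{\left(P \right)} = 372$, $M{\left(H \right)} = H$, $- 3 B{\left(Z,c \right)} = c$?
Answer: $- \frac{1}{186} \approx -0.0053763$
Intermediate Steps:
$B{\left(Z,c \right)} = - \frac{c}{3}$
$r{\left(T \right)} = -2$ ($r{\left(T \right)} = - 2 \frac{T}{T} = \left(-2\right) 1 = -2$)
$k{\left(b \right)} = -2$
$\frac{k{\left(M{\left(15 \right)} \right)}}{u{\left(B{\left(15,-7 \right)} \right)}} = - \frac{2}{372} = \left(-2\right) \frac{1}{372} = - \frac{1}{186}$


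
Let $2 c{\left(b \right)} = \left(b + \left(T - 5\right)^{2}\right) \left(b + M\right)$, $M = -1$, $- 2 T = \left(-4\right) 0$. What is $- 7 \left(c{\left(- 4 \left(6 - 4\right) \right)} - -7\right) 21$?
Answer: $\frac{20433}{2} \approx 10217.0$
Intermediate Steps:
$T = 0$ ($T = - \frac{\left(-4\right) 0}{2} = \left(- \frac{1}{2}\right) 0 = 0$)
$c{\left(b \right)} = \frac{\left(-1 + b\right) \left(25 + b\right)}{2}$ ($c{\left(b \right)} = \frac{\left(b + \left(0 - 5\right)^{2}\right) \left(b - 1\right)}{2} = \frac{\left(b + \left(-5\right)^{2}\right) \left(-1 + b\right)}{2} = \frac{\left(b + 25\right) \left(-1 + b\right)}{2} = \frac{\left(25 + b\right) \left(-1 + b\right)}{2} = \frac{\left(-1 + b\right) \left(25 + b\right)}{2}$)
$- 7 \left(c{\left(- 4 \left(6 - 4\right) \right)} - -7\right) 21 = - 7 \left(\left(- \frac{25}{2} + \frac{\left(- 4 \left(6 - 4\right)\right)^{2}}{2} + 12 \left(- 4 \left(6 - 4\right)\right)\right) - -7\right) 21 = - 7 \left(\left(- \frac{25}{2} + \frac{\left(\left(-4\right) 2\right)^{2}}{2} + 12 \left(\left(-4\right) 2\right)\right) + 7\right) 21 = - 7 \left(\left(- \frac{25}{2} + \frac{\left(-8\right)^{2}}{2} + 12 \left(-8\right)\right) + 7\right) 21 = - 7 \left(\left(- \frac{25}{2} + \frac{1}{2} \cdot 64 - 96\right) + 7\right) 21 = - 7 \left(\left(- \frac{25}{2} + 32 - 96\right) + 7\right) 21 = - 7 \left(- \frac{153}{2} + 7\right) 21 = \left(-7\right) \left(- \frac{139}{2}\right) 21 = \frac{973}{2} \cdot 21 = \frac{20433}{2}$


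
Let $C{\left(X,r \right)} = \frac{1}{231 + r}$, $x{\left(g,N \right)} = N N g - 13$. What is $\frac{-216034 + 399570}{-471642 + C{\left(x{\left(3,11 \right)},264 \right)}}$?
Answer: $- \frac{90850320}{233462789} \approx -0.38914$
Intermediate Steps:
$x{\left(g,N \right)} = -13 + g N^{2}$ ($x{\left(g,N \right)} = N^{2} g - 13 = g N^{2} - 13 = -13 + g N^{2}$)
$\frac{-216034 + 399570}{-471642 + C{\left(x{\left(3,11 \right)},264 \right)}} = \frac{-216034 + 399570}{-471642 + \frac{1}{231 + 264}} = \frac{183536}{-471642 + \frac{1}{495}} = \frac{183536}{- \frac{233462789}{495}} = 183536 \left(- \frac{495}{233462789}\right) = - \frac{90850320}{233462789}$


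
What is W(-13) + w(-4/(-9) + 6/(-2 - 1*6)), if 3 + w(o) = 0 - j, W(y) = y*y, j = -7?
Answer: 173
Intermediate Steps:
W(y) = y**2
w(o) = 4 (w(o) = -3 + (0 - 1*(-7)) = -3 + (0 + 7) = -3 + 7 = 4)
W(-13) + w(-4/(-9) + 6/(-2 - 1*6)) = (-13)**2 + 4 = 169 + 4 = 173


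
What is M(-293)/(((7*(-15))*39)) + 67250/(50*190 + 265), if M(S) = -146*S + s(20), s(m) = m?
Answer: -452488/126945 ≈ -3.5644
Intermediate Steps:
M(S) = 20 - 146*S (M(S) = -146*S + 20 = 20 - 146*S)
M(-293)/(((7*(-15))*39)) + 67250/(50*190 + 265) = (20 - 146*(-293))/(((7*(-15))*39)) + 67250/(50*190 + 265) = (20 + 42778)/((-105*39)) + 67250/(9500 + 265) = 42798/(-4095) + 67250/9765 = 42798*(-1/4095) + 67250*(1/9765) = -2038/195 + 13450/1953 = -452488/126945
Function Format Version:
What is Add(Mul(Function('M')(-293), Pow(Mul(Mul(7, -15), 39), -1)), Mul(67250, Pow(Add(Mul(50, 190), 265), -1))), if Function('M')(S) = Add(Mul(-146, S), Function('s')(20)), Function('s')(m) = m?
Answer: Rational(-452488, 126945) ≈ -3.5644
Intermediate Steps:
Function('M')(S) = Add(20, Mul(-146, S)) (Function('M')(S) = Add(Mul(-146, S), 20) = Add(20, Mul(-146, S)))
Add(Mul(Function('M')(-293), Pow(Mul(Mul(7, -15), 39), -1)), Mul(67250, Pow(Add(Mul(50, 190), 265), -1))) = Add(Mul(Add(20, Mul(-146, -293)), Pow(Mul(Mul(7, -15), 39), -1)), Mul(67250, Pow(Add(Mul(50, 190), 265), -1))) = Add(Mul(Add(20, 42778), Pow(Mul(-105, 39), -1)), Mul(67250, Pow(Add(9500, 265), -1))) = Add(Mul(42798, Pow(-4095, -1)), Mul(67250, Pow(9765, -1))) = Add(Mul(42798, Rational(-1, 4095)), Mul(67250, Rational(1, 9765))) = Add(Rational(-2038, 195), Rational(13450, 1953)) = Rational(-452488, 126945)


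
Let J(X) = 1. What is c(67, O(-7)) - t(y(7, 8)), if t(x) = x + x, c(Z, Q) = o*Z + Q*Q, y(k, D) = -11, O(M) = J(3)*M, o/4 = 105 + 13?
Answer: 31695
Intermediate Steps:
o = 472 (o = 4*(105 + 13) = 4*118 = 472)
O(M) = M (O(M) = 1*M = M)
c(Z, Q) = Q² + 472*Z (c(Z, Q) = 472*Z + Q*Q = 472*Z + Q² = Q² + 472*Z)
t(x) = 2*x
c(67, O(-7)) - t(y(7, 8)) = ((-7)² + 472*67) - 2*(-11) = (49 + 31624) - 1*(-22) = 31673 + 22 = 31695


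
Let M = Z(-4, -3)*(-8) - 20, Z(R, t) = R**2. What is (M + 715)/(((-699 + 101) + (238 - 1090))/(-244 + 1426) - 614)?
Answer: -335097/363599 ≈ -0.92161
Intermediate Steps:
M = -148 (M = (-4)**2*(-8) - 20 = 16*(-8) - 20 = -128 - 20 = -148)
(M + 715)/(((-699 + 101) + (238 - 1090))/(-244 + 1426) - 614) = (-148 + 715)/(((-699 + 101) + (238 - 1090))/(-244 + 1426) - 614) = 567/((-598 - 852)/1182 - 614) = 567/(-1450*1/1182 - 614) = 567/(-725/591 - 614) = 567/(-363599/591) = 567*(-591/363599) = -335097/363599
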